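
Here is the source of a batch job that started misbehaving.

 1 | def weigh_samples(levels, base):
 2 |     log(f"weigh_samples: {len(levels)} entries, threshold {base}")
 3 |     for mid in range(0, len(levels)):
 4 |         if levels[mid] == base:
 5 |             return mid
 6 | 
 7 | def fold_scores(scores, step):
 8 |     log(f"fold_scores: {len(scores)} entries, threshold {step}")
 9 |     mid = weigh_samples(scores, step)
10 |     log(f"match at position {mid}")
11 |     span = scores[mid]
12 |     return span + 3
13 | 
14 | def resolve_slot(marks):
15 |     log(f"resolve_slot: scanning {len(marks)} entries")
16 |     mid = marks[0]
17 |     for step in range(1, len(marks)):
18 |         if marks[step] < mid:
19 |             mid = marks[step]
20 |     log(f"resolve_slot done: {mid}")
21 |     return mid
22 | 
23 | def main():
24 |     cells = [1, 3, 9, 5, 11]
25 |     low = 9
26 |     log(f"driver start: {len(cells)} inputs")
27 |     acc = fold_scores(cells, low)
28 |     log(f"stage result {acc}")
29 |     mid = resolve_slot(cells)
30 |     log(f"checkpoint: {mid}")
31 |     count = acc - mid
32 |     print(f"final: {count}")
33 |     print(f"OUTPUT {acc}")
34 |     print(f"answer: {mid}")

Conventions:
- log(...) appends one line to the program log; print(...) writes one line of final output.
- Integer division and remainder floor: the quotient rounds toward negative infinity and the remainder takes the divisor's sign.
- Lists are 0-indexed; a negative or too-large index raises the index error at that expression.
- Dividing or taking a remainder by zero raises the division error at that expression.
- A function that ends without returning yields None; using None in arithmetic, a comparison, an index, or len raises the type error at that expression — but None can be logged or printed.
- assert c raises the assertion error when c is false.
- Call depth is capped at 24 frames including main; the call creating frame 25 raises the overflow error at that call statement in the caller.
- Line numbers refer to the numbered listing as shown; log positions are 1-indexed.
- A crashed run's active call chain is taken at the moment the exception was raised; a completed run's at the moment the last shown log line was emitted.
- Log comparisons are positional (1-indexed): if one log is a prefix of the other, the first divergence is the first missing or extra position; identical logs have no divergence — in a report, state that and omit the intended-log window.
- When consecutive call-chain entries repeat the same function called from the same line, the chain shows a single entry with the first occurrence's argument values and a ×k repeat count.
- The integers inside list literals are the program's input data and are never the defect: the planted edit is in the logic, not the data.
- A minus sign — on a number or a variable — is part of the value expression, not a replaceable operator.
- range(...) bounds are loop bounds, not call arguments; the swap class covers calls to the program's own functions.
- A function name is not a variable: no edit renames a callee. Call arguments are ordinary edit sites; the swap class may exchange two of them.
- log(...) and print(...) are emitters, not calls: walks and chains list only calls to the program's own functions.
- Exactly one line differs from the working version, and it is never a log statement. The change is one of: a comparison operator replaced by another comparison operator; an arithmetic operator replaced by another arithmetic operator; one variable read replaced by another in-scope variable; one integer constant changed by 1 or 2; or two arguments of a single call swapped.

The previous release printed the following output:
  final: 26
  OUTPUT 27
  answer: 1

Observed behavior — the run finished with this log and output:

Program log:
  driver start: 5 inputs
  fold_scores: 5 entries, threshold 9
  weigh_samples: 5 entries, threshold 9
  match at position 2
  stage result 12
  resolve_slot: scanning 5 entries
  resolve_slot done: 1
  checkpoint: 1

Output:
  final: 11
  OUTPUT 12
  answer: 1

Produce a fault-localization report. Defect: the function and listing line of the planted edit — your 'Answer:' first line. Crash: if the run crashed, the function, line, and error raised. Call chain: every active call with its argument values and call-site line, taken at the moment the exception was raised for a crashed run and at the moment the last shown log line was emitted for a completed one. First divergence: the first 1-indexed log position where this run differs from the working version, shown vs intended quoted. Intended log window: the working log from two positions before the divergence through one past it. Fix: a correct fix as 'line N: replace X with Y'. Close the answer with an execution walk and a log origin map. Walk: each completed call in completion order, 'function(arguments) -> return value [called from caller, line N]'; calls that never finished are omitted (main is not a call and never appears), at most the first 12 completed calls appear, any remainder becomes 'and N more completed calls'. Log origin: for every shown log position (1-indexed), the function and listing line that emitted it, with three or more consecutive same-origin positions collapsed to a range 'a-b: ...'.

Answer: the defect is in fold_scores at line 12.
Key observation: At log position 5 the runs split — shown 'stage result 12', but the working version logs 'stage result 27'.
Call chain: main.
First divergence: position 5 — the shown line 'stage result 12' should read 'stage result 27'.
Intended log window:
  3: weigh_samples: 5 entries, threshold 9
  4: match at position 2
  5: stage result 27
  6: resolve_slot: scanning 5 entries
Execution walk:
  weigh_samples([1, 3, 9, 5, 11], 9) -> 2  [called from fold_scores, line 9]
  fold_scores([1, 3, 9, 5, 11], 9) -> 12  [called from main, line 27]
  resolve_slot([1, 3, 9, 5, 11]) -> 1  [called from main, line 29]
Log line origins:
  1: emitted by main (line 26)
  2: emitted by fold_scores (line 8)
  3: emitted by weigh_samples (line 2)
  4: emitted by fold_scores (line 10)
  5: emitted by main (line 28)
  6: emitted by resolve_slot (line 15)
  7: emitted by resolve_slot (line 20)
  8: emitted by main (line 30)
A correct fix: line 12: replace `+` with `*`.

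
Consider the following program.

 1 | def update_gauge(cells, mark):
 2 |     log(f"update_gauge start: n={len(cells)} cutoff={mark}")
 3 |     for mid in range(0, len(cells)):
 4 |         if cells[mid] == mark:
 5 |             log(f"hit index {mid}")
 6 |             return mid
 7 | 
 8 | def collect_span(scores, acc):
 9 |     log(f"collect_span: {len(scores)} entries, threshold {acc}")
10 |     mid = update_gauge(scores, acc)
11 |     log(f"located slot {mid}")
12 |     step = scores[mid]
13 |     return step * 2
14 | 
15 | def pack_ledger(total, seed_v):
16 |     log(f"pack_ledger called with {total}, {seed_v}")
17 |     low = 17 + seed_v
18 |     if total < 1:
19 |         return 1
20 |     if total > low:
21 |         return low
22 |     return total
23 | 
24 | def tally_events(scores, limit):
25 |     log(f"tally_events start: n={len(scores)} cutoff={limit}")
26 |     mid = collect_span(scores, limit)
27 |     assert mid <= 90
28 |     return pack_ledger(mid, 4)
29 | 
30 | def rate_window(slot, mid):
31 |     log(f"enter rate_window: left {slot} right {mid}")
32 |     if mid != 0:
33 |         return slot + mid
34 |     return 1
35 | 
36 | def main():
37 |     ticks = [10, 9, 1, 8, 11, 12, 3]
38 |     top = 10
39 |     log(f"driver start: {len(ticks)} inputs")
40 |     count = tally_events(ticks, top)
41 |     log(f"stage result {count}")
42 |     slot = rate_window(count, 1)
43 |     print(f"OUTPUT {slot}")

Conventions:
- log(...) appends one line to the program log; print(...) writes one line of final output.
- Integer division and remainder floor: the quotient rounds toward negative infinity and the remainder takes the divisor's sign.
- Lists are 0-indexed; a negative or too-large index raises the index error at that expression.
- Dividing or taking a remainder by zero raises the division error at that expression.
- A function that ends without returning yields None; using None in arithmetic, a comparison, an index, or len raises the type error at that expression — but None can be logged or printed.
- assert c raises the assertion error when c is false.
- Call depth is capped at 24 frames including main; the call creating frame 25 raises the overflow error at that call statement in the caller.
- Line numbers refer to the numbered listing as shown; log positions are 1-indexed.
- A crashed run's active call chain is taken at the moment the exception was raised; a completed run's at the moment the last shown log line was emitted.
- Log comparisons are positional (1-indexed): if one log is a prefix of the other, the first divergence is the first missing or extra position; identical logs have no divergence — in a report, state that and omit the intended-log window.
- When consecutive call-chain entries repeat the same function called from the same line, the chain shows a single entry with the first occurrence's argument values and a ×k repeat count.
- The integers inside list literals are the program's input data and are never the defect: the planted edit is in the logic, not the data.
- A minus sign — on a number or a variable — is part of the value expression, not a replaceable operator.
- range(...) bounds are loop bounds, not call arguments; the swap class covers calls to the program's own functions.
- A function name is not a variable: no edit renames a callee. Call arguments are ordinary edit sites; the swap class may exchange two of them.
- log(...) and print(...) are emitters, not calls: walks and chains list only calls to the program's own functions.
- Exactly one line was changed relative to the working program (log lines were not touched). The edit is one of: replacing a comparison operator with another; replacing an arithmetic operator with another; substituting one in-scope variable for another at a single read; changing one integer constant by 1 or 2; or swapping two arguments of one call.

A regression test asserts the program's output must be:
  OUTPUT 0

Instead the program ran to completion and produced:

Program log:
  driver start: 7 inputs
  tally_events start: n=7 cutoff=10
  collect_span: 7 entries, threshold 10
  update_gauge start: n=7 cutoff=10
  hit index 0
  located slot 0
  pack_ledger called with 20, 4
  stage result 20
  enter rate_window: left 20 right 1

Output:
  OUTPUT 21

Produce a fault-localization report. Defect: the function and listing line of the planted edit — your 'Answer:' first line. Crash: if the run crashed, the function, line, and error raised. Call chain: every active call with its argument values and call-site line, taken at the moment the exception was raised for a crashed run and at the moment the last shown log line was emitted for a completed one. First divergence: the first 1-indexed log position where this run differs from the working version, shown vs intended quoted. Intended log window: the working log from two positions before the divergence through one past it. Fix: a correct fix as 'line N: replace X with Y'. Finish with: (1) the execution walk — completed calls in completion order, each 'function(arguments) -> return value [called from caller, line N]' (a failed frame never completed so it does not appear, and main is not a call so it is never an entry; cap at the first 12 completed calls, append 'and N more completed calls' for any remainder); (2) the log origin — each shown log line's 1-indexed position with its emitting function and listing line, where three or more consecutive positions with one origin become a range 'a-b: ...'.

Answer: the defect is in rate_window at line 33.
The tell: Log streams are identical — the defect surfaces only in the printed output.
Call chain: main -> rate_window(20, 1) (called at line 42).
First divergence: none — the logs agree in full.
Execution walk:
  update_gauge([10, 9, 1, 8, 11, 12, 3], 10) -> 0  [called from collect_span, line 10]
  collect_span([10, 9, 1, 8, 11, 12, 3], 10) -> 20  [called from tally_events, line 26]
  pack_ledger(20, 4) -> 20  [called from tally_events, line 28]
  tally_events([10, 9, 1, 8, 11, 12, 3], 10) -> 20  [called from main, line 40]
  rate_window(20, 1) -> 21  [called from main, line 42]
Log line origins:
  1: emitted by main (line 39)
  2: emitted by tally_events (line 25)
  3: emitted by collect_span (line 9)
  4: emitted by update_gauge (line 2)
  5: emitted by update_gauge (line 5)
  6: emitted by collect_span (line 11)
  7: emitted by pack_ledger (line 16)
  8: emitted by main (line 41)
  9: emitted by rate_window (line 31)
A correct fix: line 33: replace `+` with `%`.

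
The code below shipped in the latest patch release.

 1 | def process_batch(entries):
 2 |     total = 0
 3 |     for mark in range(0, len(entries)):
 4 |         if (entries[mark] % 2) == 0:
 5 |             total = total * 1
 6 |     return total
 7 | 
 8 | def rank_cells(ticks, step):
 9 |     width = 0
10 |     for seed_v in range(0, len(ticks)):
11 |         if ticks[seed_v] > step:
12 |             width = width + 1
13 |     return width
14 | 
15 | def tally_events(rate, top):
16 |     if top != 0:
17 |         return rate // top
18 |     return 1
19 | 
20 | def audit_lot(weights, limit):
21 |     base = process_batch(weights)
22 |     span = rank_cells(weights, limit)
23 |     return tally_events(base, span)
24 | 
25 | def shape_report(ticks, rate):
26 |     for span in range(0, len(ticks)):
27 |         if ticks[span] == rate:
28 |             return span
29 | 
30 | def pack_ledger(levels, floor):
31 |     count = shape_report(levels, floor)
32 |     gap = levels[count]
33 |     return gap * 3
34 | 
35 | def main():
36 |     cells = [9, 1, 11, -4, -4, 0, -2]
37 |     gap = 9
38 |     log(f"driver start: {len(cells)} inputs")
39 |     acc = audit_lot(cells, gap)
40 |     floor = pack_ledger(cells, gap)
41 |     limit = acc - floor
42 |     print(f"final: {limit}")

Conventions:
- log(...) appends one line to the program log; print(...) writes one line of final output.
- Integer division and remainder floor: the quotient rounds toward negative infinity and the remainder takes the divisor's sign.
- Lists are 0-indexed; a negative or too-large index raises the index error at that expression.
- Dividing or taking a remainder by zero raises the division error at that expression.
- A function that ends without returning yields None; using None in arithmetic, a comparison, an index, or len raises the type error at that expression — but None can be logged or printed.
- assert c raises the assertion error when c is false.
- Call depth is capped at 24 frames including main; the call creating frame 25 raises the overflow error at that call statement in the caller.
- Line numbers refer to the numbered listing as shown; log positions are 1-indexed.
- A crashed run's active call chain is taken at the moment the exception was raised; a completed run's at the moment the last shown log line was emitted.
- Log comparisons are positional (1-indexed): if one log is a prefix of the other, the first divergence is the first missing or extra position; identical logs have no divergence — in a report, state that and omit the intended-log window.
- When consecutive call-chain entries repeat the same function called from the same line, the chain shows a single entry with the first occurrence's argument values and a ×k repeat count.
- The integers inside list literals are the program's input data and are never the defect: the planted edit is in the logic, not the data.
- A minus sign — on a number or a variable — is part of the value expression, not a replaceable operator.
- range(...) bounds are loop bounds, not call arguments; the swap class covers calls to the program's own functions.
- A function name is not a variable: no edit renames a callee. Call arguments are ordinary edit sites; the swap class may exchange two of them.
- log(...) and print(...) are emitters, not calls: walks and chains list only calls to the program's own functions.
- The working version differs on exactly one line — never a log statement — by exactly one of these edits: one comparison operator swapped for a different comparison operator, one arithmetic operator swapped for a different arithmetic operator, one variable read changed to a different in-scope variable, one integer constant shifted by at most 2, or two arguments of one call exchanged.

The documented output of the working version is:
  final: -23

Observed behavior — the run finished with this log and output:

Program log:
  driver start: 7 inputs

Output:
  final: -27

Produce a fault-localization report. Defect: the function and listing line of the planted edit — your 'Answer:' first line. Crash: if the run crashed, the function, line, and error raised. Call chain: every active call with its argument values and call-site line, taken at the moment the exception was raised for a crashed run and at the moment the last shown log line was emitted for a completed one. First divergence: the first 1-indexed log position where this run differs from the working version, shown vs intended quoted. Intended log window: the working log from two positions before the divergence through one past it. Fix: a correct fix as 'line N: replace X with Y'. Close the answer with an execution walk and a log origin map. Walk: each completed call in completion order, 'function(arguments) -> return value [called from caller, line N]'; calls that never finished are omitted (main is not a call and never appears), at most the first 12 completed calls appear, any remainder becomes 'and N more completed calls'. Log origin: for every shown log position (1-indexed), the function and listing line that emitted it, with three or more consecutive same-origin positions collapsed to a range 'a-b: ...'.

Answer: the defect is in process_batch at line 5.
Key fact: Every logged value matches the working version; the printed result is what differs.
Call chain: main.
First divergence: there is none — every log position agrees.
Execution walk:
  process_batch([9, 1, 11, -4, -4, 0, -2]) -> 0  [called from audit_lot, line 21]
  rank_cells([9, 1, 11, -4, -4, 0, -2], 9) -> 1  [called from audit_lot, line 22]
  tally_events(0, 1) -> 0  [called from audit_lot, line 23]
  audit_lot([9, 1, 11, -4, -4, 0, -2], 9) -> 0  [called from main, line 39]
  shape_report([9, 1, 11, -4, -4, 0, -2], 9) -> 0  [called from pack_ledger, line 31]
  pack_ledger([9, 1, 11, -4, -4, 0, -2], 9) -> 27  [called from main, line 40]
Log origin:
  1: emitted by main (line 38)
A correct fix: line 5: replace `*` with `+`.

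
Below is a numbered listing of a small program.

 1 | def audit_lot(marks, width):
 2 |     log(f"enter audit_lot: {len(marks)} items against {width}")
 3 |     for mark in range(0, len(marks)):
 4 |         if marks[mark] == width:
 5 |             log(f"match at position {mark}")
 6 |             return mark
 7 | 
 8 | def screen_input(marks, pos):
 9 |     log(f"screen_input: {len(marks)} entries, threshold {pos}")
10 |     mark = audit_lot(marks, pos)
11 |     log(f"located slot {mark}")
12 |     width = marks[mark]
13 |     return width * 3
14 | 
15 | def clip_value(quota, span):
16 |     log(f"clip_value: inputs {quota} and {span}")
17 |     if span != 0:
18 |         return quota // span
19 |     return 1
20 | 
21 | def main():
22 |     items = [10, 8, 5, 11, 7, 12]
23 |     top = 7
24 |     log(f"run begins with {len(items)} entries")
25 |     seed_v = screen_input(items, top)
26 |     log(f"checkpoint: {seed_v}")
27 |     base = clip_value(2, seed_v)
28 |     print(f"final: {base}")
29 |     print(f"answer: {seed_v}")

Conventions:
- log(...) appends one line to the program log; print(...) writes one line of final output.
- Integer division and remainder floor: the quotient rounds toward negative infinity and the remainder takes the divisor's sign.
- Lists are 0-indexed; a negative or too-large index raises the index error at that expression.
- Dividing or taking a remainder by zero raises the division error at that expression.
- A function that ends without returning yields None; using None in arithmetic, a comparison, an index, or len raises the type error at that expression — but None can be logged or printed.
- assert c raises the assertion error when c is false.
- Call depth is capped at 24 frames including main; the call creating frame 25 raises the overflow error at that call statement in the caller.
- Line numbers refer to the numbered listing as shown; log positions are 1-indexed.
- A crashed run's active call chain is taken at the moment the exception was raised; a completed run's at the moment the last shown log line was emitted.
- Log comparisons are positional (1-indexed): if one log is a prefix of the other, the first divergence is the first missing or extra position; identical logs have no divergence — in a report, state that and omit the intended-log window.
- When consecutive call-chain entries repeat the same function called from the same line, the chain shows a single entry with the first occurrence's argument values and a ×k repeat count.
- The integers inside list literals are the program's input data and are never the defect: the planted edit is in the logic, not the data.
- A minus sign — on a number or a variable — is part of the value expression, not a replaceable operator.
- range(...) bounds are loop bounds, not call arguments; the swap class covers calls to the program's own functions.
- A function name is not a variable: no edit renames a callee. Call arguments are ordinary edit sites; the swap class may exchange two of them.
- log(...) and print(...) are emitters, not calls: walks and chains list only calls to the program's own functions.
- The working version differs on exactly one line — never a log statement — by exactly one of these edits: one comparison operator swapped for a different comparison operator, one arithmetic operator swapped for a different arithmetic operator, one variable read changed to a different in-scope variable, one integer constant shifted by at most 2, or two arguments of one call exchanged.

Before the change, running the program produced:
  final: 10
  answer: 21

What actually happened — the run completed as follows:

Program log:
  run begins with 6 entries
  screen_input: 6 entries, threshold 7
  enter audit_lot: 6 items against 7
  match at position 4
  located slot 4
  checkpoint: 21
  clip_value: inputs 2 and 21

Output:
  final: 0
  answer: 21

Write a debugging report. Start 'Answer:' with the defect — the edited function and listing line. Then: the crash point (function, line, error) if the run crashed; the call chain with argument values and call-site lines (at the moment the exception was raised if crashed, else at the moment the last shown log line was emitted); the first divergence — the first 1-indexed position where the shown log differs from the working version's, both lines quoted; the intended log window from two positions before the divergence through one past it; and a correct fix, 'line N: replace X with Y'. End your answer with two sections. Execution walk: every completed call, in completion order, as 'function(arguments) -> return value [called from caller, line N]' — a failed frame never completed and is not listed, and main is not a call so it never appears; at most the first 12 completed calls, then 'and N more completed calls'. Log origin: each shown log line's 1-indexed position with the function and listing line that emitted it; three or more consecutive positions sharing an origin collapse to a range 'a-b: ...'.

Answer: the defect is in main at line 27.
Key observation: The earliest visible damage is log position 7 — 'clip_value: inputs 2 and 21' rather than the intended 'clip_value: inputs 21 and 2'.
Call chain: main -> clip_value(2, 21) (called at line 27).
First divergence: position 7; shown 'clip_value: inputs 2 and 21' vs intended 'clip_value: inputs 21 and 2'.
Intended log window:
  5: located slot 4
  6: checkpoint: 21
  7: clip_value: inputs 21 and 2
Execution walk:
  audit_lot([10, 8, 5, 11, 7, 12], 7) -> 4  [called from screen_input, line 10]
  screen_input([10, 8, 5, 11, 7, 12], 7) -> 21  [called from main, line 25]
  clip_value(2, 21) -> 0  [called from main, line 27]
Log origin:
  1: from main, line 24
  2: from screen_input, line 9
  3: from audit_lot, line 2
  4: from audit_lot, line 5
  5: from screen_input, line 11
  6: from main, line 26
  7: from clip_value, line 16
A correct fix: line 27: replace `clip_value(2, seed_v)` with `clip_value(seed_v, 2)`.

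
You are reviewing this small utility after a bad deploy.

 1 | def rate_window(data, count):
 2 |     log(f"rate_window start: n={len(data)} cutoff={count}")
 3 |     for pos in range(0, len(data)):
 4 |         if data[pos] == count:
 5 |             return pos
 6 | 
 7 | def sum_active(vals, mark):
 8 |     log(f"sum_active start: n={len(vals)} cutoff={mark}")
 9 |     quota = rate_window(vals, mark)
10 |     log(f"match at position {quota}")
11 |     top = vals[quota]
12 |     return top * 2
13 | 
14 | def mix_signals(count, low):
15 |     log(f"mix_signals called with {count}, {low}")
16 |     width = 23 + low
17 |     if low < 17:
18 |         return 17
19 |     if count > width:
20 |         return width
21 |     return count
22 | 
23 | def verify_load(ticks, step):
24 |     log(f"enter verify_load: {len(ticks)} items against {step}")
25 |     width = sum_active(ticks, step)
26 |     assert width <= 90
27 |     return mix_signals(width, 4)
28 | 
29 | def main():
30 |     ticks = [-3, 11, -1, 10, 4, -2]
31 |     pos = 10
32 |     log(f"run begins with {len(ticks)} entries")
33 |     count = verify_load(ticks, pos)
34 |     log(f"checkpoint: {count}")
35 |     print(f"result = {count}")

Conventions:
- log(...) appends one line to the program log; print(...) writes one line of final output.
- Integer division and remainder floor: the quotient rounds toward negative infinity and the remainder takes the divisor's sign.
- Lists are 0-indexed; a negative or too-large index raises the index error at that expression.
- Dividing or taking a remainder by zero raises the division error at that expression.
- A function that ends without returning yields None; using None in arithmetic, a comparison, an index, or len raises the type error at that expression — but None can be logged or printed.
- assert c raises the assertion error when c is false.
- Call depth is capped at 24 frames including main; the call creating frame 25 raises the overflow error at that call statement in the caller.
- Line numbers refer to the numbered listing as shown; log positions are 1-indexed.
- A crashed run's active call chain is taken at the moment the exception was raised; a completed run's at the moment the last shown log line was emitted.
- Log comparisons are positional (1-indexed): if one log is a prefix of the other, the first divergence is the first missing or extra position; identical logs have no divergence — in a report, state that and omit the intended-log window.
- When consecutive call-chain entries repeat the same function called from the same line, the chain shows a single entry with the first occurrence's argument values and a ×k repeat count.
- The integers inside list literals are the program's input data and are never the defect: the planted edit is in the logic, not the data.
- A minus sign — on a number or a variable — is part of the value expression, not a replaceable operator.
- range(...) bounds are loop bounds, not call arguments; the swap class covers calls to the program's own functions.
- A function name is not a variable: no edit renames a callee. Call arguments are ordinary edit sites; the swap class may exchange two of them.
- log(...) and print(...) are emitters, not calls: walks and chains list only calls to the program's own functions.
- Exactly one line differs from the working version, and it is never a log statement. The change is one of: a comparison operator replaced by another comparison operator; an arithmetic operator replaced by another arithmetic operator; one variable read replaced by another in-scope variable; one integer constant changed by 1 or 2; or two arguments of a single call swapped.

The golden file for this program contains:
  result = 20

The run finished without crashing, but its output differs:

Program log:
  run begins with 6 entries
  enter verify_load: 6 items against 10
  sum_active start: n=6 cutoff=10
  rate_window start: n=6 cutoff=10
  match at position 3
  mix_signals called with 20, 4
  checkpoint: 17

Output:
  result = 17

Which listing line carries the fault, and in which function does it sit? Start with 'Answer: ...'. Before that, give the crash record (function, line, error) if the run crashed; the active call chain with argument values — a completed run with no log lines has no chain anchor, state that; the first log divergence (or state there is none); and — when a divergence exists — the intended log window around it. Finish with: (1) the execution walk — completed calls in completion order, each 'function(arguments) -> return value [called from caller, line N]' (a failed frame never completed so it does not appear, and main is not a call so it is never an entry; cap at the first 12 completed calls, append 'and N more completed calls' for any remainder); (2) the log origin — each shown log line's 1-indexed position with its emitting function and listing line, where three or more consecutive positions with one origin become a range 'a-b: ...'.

Answer: the defect is in mix_signals at line 17.
Key fact: Position 7 is the first bad log line: 'checkpoint: 17' should read 'checkpoint: 20'.
Call chain: main.
First divergence: position 7 — the shown line 'checkpoint: 17' should read 'checkpoint: 20'.
Intended log window:
  5: match at position 3
  6: mix_signals called with 20, 4
  7: checkpoint: 20
Execution walk:
  rate_window([-3, 11, -1, 10, 4, -2], 10) -> 3  [called from sum_active, line 9]
  sum_active([-3, 11, -1, 10, 4, -2], 10) -> 20  [called from verify_load, line 25]
  mix_signals(20, 4) -> 17  [called from verify_load, line 27]
  verify_load([-3, 11, -1, 10, 4, -2], 10) -> 17  [called from main, line 33]
Log origin:
  1: from main, line 32
  2: from verify_load, line 24
  3: from sum_active, line 8
  4: from rate_window, line 2
  5: from sum_active, line 10
  6: from mix_signals, line 15
  7: from main, line 34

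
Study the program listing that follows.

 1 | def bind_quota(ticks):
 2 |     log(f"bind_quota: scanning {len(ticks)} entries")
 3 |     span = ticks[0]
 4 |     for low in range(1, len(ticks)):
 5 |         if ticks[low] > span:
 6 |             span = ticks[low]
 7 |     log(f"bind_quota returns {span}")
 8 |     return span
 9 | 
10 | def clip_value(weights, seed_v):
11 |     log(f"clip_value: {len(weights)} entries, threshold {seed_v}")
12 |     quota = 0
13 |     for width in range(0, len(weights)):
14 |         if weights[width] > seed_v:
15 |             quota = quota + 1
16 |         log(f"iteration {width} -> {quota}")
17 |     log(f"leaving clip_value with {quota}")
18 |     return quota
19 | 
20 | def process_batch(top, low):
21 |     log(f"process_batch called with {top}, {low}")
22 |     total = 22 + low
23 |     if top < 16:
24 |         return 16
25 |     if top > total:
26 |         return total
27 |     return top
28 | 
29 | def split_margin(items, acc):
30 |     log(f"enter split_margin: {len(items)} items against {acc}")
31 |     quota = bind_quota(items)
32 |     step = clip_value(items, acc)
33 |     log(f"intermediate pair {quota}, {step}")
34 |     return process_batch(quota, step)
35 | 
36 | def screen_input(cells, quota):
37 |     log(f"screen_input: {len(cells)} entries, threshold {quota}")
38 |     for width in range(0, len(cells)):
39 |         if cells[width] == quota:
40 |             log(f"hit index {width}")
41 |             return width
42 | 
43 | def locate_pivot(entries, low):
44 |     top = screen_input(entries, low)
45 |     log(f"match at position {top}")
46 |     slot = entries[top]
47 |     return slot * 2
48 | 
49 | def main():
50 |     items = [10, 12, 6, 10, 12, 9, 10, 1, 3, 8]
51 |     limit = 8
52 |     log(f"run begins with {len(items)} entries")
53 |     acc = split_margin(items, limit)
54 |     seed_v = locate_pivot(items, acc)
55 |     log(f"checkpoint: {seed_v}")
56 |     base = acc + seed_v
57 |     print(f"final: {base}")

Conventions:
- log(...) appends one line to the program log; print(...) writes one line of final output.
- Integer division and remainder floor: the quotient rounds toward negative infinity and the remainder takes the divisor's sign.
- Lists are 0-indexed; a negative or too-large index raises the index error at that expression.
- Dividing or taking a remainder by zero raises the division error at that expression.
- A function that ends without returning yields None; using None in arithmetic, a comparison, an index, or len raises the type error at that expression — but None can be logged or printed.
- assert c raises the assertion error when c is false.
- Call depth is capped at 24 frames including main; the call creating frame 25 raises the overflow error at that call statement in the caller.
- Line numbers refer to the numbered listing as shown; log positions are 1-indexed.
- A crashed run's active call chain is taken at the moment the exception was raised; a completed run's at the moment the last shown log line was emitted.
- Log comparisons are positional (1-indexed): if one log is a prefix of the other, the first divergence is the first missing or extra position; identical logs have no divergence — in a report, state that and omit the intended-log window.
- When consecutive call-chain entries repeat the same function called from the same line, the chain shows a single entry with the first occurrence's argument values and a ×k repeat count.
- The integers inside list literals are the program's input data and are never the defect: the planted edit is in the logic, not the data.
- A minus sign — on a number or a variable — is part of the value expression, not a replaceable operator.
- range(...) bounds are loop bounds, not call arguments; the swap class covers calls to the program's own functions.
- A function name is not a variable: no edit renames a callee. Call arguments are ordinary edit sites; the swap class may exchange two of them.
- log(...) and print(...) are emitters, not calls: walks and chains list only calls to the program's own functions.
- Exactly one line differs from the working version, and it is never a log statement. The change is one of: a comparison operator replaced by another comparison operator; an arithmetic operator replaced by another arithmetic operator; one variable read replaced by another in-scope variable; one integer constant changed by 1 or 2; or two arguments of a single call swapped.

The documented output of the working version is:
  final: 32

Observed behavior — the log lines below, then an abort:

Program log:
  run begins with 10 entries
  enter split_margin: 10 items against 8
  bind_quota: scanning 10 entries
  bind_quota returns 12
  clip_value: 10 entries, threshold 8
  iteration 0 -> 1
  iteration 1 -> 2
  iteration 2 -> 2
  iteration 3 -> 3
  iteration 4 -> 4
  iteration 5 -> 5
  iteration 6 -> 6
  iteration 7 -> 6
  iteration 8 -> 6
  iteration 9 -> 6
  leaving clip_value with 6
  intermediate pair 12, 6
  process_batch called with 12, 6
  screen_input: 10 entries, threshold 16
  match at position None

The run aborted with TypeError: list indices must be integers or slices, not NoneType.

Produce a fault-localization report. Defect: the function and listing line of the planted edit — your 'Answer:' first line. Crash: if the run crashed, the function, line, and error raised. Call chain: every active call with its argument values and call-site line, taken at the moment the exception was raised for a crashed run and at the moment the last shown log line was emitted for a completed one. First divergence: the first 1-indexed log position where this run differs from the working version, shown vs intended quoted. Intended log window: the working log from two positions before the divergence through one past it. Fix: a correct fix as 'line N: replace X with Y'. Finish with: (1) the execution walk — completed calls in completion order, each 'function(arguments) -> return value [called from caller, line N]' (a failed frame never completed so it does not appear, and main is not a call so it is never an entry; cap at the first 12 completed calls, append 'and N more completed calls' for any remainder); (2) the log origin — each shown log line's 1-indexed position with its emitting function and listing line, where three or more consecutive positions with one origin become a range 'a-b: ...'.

Answer: the defect is in main at line 54.
Core observation: Log line 19 is where behavior first shows: 'screen_input: 10 entries, threshold 16' appears instead of 'screen_input: 10 entries, threshold 8'.
Crash: locate_pivot, line 46, TypeError.
Call chain: main -> locate_pivot([10, 12, 6, 10, 12, 9, 10, 1, 3, 8], 16) (called at line 54).
First divergence: position 19 — the shown line 'screen_input: 10 entries, threshold 16' should read 'screen_input: 10 entries, threshold 8'.
Intended log window:
  17: intermediate pair 12, 6
  18: process_batch called with 12, 6
  19: screen_input: 10 entries, threshold 8
  20: hit index 9
Execution walk:
  bind_quota([10, 12, 6, 10, 12, 9, 10, 1, 3, 8]) -> 12  [called from split_margin, line 31]
  clip_value([10, 12, 6, 10, 12, 9, 10, 1, 3, 8], 8) -> 6  [called from split_margin, line 32]
  process_batch(12, 6) -> 16  [called from split_margin, line 34]
  split_margin([10, 12, 6, 10, 12, 9, 10, 1, 3, 8], 8) -> 16  [called from main, line 53]
  screen_input([10, 12, 6, 10, 12, 9, 10, 1, 3, 8], 16) -> None  [called from locate_pivot, line 44]
Log origins:
  1: from main, line 52
  2: from split_margin, line 30
  3: from bind_quota, line 2
  4: from bind_quota, line 7
  5: from clip_value, line 11
  6-15: from clip_value, line 16
  16: from clip_value, line 17
  17: from split_margin, line 33
  18: from process_batch, line 21
  19: from screen_input, line 37
  20: from locate_pivot, line 45
A correct fix: line 54: replace `acc` with `limit`.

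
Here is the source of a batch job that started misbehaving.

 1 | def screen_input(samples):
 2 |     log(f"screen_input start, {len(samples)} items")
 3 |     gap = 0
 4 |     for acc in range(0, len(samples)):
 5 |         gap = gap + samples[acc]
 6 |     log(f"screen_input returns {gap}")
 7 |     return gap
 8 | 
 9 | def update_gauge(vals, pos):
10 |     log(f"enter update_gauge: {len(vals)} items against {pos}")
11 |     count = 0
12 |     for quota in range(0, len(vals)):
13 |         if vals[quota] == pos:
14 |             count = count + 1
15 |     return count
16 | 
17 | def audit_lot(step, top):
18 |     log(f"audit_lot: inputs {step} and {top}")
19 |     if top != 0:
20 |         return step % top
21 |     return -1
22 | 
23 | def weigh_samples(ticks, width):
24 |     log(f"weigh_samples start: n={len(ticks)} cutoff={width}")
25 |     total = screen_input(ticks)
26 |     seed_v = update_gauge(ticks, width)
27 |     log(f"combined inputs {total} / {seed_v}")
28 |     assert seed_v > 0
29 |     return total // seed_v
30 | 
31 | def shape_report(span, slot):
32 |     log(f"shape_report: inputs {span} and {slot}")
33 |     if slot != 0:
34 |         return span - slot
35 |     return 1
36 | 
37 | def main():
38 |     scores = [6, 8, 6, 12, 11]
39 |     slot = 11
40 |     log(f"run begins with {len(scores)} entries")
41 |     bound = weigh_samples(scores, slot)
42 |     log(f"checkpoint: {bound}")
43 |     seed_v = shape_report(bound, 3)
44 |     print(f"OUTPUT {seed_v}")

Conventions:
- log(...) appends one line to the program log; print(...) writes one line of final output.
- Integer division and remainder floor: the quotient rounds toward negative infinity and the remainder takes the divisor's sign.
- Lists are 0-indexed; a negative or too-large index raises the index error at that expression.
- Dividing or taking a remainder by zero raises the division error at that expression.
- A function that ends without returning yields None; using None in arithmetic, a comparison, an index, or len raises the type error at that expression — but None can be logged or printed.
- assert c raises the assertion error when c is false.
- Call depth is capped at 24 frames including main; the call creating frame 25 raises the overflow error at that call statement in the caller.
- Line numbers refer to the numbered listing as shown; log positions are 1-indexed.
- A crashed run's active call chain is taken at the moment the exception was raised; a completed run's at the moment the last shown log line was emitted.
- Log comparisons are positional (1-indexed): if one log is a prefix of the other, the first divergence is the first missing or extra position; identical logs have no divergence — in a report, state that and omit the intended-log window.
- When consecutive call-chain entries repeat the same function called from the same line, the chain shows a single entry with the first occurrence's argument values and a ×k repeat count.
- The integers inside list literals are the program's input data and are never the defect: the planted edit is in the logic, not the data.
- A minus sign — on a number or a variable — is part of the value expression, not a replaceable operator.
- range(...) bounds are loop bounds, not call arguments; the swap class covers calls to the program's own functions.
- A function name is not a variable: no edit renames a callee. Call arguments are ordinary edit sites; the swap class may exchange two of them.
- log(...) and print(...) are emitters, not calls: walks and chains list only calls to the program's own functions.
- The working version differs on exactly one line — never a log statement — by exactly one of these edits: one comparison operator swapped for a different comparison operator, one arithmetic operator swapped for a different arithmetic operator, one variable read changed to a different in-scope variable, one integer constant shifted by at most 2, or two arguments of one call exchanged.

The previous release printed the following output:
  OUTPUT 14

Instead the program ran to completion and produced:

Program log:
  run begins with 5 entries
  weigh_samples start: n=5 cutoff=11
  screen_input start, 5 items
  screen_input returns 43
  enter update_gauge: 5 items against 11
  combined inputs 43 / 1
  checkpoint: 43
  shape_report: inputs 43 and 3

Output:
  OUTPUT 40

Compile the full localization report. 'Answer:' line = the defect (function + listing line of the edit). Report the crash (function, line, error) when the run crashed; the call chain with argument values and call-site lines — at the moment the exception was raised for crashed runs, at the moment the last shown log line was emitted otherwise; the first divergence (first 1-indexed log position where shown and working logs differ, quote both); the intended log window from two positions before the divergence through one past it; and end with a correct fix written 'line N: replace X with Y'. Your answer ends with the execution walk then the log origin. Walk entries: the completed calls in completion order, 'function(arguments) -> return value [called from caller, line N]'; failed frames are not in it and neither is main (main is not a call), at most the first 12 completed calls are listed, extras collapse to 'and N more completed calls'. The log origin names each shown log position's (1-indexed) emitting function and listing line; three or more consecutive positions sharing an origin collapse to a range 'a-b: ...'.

Answer: the defect is in shape_report at line 34.
Key observation: Nothing in the log betrays the bug — only the output does.
Call chain: main -> shape_report(43, 3) (called at line 43).
First divergence: there is none — every log position agrees.
Execution walk:
  screen_input([6, 8, 6, 12, 11]) -> 43  [called from weigh_samples, line 25]
  update_gauge([6, 8, 6, 12, 11], 11) -> 1  [called from weigh_samples, line 26]
  weigh_samples([6, 8, 6, 12, 11], 11) -> 43  [called from main, line 41]
  shape_report(43, 3) -> 40  [called from main, line 43]
Log origins:
  1: emitted by main (line 40)
  2: emitted by weigh_samples (line 24)
  3: emitted by screen_input (line 2)
  4: emitted by screen_input (line 6)
  5: emitted by update_gauge (line 10)
  6: emitted by weigh_samples (line 27)
  7: emitted by main (line 42)
  8: emitted by shape_report (line 32)
A correct fix: line 34: replace `-` with `//`.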